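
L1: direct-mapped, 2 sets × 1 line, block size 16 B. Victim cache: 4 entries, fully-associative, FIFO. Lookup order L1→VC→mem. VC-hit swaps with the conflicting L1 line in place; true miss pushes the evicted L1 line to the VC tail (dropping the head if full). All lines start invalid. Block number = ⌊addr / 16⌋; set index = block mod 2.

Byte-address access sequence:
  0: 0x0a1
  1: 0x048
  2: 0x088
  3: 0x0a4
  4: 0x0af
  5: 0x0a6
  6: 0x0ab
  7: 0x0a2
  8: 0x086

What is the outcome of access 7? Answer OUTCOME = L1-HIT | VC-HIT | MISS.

OUTCOME = L1-HIT

0: 0xa1 (blk 10, set 0) → MISS  vc=[]
1: 0x48 (blk 4, set 0) → MISS  vc=[10]
2: 0x88 (blk 8, set 0) → MISS  vc=[10, 4]
3: 0xa4 (blk 10, set 0) → VC-HIT  vc=[8, 4]
4: 0xaf (blk 10, set 0) → L1-HIT  vc=[8, 4]
5: 0xa6 (blk 10, set 0) → L1-HIT  vc=[8, 4]
6: 0xab (blk 10, set 0) → L1-HIT  vc=[8, 4]
7: 0xa2 (blk 10, set 0) → L1-HIT  vc=[8, 4]
8: 0x86 (blk 8, set 0) → VC-HIT  vc=[10, 4]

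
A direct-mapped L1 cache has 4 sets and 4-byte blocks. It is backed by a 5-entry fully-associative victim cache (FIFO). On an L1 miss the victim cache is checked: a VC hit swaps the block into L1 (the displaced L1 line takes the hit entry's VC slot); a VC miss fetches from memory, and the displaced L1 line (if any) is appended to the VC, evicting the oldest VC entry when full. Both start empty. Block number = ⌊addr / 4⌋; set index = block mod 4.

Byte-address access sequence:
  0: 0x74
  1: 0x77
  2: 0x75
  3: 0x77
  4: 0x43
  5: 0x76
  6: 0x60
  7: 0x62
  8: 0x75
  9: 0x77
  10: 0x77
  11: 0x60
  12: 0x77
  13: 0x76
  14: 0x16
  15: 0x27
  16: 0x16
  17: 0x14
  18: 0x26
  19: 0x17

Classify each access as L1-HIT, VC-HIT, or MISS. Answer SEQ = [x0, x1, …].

#0 0x74→b29/s1 MISS; vc=[]
#1 0x77→b29/s1 L1-HIT; vc=[]
#2 0x75→b29/s1 L1-HIT; vc=[]
#3 0x77→b29/s1 L1-HIT; vc=[]
#4 0x43→b16/s0 MISS; vc=[]
#5 0x76→b29/s1 L1-HIT; vc=[]
#6 0x60→b24/s0 MISS; vc=[16]
#7 0x62→b24/s0 L1-HIT; vc=[16]
#8 0x75→b29/s1 L1-HIT; vc=[16]
#9 0x77→b29/s1 L1-HIT; vc=[16]
#10 0x77→b29/s1 L1-HIT; vc=[16]
#11 0x60→b24/s0 L1-HIT; vc=[16]
#12 0x77→b29/s1 L1-HIT; vc=[16]
#13 0x76→b29/s1 L1-HIT; vc=[16]
#14 0x16→b5/s1 MISS; vc=[16,29]
#15 0x27→b9/s1 MISS; vc=[16,29,5]
#16 0x16→b5/s1 VC-HIT; vc=[16,29,9]
#17 0x14→b5/s1 L1-HIT; vc=[16,29,9]
#18 0x26→b9/s1 VC-HIT; vc=[16,29,5]
#19 0x17→b5/s1 VC-HIT; vc=[16,29,9]

SEQ = [MISS, L1-HIT, L1-HIT, L1-HIT, MISS, L1-HIT, MISS, L1-HIT, L1-HIT, L1-HIT, L1-HIT, L1-HIT, L1-HIT, L1-HIT, MISS, MISS, VC-HIT, L1-HIT, VC-HIT, VC-HIT]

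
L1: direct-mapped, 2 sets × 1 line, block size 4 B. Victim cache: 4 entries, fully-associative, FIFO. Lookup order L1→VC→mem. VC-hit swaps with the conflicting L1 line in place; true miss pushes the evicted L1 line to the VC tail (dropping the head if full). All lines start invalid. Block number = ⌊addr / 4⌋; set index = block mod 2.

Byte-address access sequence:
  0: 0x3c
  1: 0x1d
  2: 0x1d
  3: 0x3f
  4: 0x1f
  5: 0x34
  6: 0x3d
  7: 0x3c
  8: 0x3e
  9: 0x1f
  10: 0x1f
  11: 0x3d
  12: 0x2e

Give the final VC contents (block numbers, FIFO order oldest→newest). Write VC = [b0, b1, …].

VC = [13, 7, 15]

  [0] addr=0x3c blk=15 s=1: MISS | VC []
  [1] addr=0x1d blk=7 s=1: MISS | VC [15]
  [2] addr=0x1d blk=7 s=1: L1-HIT | VC [15]
  [3] addr=0x3f blk=15 s=1: VC-HIT | VC [7]
  [4] addr=0x1f blk=7 s=1: VC-HIT | VC [15]
  [5] addr=0x34 blk=13 s=1: MISS | VC [15, 7]
  [6] addr=0x3d blk=15 s=1: VC-HIT | VC [13, 7]
  [7] addr=0x3c blk=15 s=1: L1-HIT | VC [13, 7]
  [8] addr=0x3e blk=15 s=1: L1-HIT | VC [13, 7]
  [9] addr=0x1f blk=7 s=1: VC-HIT | VC [13, 15]
  [10] addr=0x1f blk=7 s=1: L1-HIT | VC [13, 15]
  [11] addr=0x3d blk=15 s=1: VC-HIT | VC [13, 7]
  [12] addr=0x2e blk=11 s=1: MISS | VC [13, 7, 15]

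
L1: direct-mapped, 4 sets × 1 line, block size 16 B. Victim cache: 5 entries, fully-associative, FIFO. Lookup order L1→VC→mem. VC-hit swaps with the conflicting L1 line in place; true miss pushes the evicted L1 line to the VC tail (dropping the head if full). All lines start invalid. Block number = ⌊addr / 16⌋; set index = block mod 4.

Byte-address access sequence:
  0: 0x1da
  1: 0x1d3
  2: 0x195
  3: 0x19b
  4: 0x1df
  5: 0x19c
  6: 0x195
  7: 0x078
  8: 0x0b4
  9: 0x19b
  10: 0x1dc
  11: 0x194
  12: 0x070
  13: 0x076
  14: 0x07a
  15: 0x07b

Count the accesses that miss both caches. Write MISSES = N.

0: 0x1da (blk 29, set 1) → MISS  vc=[]
1: 0x1d3 (blk 29, set 1) → L1-HIT  vc=[]
2: 0x195 (blk 25, set 1) → MISS  vc=[29]
3: 0x19b (blk 25, set 1) → L1-HIT  vc=[29]
4: 0x1df (blk 29, set 1) → VC-HIT  vc=[25]
5: 0x19c (blk 25, set 1) → VC-HIT  vc=[29]
6: 0x195 (blk 25, set 1) → L1-HIT  vc=[29]
7: 0x78 (blk 7, set 3) → MISS  vc=[29]
8: 0xb4 (blk 11, set 3) → MISS  vc=[29, 7]
9: 0x19b (blk 25, set 1) → L1-HIT  vc=[29, 7]
10: 0x1dc (blk 29, set 1) → VC-HIT  vc=[25, 7]
11: 0x194 (blk 25, set 1) → VC-HIT  vc=[29, 7]
12: 0x70 (blk 7, set 3) → VC-HIT  vc=[29, 11]
13: 0x76 (blk 7, set 3) → L1-HIT  vc=[29, 11]
14: 0x7a (blk 7, set 3) → L1-HIT  vc=[29, 11]
15: 0x7b (blk 7, set 3) → L1-HIT  vc=[29, 11]

MISSES = 4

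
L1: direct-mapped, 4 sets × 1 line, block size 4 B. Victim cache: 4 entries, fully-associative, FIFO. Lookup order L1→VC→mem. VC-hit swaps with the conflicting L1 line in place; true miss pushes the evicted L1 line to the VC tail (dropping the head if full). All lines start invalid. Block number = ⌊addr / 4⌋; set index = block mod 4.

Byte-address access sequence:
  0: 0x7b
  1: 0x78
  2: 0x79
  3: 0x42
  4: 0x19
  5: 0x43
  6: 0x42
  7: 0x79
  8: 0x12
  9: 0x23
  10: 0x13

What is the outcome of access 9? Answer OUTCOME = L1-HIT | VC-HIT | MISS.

OUTCOME = MISS

#0 0x7b→b30/s2 MISS; vc=[]
#1 0x78→b30/s2 L1-HIT; vc=[]
#2 0x79→b30/s2 L1-HIT; vc=[]
#3 0x42→b16/s0 MISS; vc=[]
#4 0x19→b6/s2 MISS; vc=[30]
#5 0x43→b16/s0 L1-HIT; vc=[30]
#6 0x42→b16/s0 L1-HIT; vc=[30]
#7 0x79→b30/s2 VC-HIT; vc=[6]
#8 0x12→b4/s0 MISS; vc=[6,16]
#9 0x23→b8/s0 MISS; vc=[6,16,4]
#10 0x13→b4/s0 VC-HIT; vc=[6,16,8]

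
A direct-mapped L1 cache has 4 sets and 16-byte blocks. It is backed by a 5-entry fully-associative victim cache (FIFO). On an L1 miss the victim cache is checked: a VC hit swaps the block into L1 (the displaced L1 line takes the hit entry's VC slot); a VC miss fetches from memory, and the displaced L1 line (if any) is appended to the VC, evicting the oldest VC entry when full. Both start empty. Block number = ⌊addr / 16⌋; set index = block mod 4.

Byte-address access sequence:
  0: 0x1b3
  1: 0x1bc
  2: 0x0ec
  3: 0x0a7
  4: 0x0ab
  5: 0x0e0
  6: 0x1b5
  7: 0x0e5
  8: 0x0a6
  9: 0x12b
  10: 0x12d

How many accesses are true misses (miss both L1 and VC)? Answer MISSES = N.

MISSES = 4

  [0] addr=0x1b3 blk=27 s=3: MISS | VC []
  [1] addr=0x1bc blk=27 s=3: L1-HIT | VC []
  [2] addr=0xec blk=14 s=2: MISS | VC []
  [3] addr=0xa7 blk=10 s=2: MISS | VC [14]
  [4] addr=0xab blk=10 s=2: L1-HIT | VC [14]
  [5] addr=0xe0 blk=14 s=2: VC-HIT | VC [10]
  [6] addr=0x1b5 blk=27 s=3: L1-HIT | VC [10]
  [7] addr=0xe5 blk=14 s=2: L1-HIT | VC [10]
  [8] addr=0xa6 blk=10 s=2: VC-HIT | VC [14]
  [9] addr=0x12b blk=18 s=2: MISS | VC [14, 10]
  [10] addr=0x12d blk=18 s=2: L1-HIT | VC [14, 10]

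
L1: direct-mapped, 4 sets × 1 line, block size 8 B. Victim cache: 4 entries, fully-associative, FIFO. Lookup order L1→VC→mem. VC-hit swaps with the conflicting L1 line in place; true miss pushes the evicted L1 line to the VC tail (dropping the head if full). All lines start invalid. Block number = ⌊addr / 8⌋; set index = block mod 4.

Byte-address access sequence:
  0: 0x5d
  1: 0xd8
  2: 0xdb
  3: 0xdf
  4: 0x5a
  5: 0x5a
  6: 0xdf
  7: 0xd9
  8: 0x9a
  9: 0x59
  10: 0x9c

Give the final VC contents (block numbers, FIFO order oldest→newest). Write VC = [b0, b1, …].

VC = [11, 27]

  [0] addr=0x5d blk=11 s=3: MISS | VC []
  [1] addr=0xd8 blk=27 s=3: MISS | VC [11]
  [2] addr=0xdb blk=27 s=3: L1-HIT | VC [11]
  [3] addr=0xdf blk=27 s=3: L1-HIT | VC [11]
  [4] addr=0x5a blk=11 s=3: VC-HIT | VC [27]
  [5] addr=0x5a blk=11 s=3: L1-HIT | VC [27]
  [6] addr=0xdf blk=27 s=3: VC-HIT | VC [11]
  [7] addr=0xd9 blk=27 s=3: L1-HIT | VC [11]
  [8] addr=0x9a blk=19 s=3: MISS | VC [11, 27]
  [9] addr=0x59 blk=11 s=3: VC-HIT | VC [19, 27]
  [10] addr=0x9c blk=19 s=3: VC-HIT | VC [11, 27]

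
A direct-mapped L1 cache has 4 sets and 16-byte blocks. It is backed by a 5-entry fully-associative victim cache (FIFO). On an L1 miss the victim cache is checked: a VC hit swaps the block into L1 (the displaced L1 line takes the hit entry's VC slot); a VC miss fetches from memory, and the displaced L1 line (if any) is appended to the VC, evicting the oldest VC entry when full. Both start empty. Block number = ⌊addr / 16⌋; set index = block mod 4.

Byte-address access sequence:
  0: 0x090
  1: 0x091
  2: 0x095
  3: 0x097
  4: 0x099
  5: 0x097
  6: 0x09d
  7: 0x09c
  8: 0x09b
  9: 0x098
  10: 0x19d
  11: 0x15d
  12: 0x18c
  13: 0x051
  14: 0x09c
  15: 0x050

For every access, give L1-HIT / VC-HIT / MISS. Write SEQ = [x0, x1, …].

  [0] addr=0x90 blk=9 s=1: MISS | VC []
  [1] addr=0x91 blk=9 s=1: L1-HIT | VC []
  [2] addr=0x95 blk=9 s=1: L1-HIT | VC []
  [3] addr=0x97 blk=9 s=1: L1-HIT | VC []
  [4] addr=0x99 blk=9 s=1: L1-HIT | VC []
  [5] addr=0x97 blk=9 s=1: L1-HIT | VC []
  [6] addr=0x9d blk=9 s=1: L1-HIT | VC []
  [7] addr=0x9c blk=9 s=1: L1-HIT | VC []
  [8] addr=0x9b blk=9 s=1: L1-HIT | VC []
  [9] addr=0x98 blk=9 s=1: L1-HIT | VC []
  [10] addr=0x19d blk=25 s=1: MISS | VC [9]
  [11] addr=0x15d blk=21 s=1: MISS | VC [9, 25]
  [12] addr=0x18c blk=24 s=0: MISS | VC [9, 25]
  [13] addr=0x51 blk=5 s=1: MISS | VC [9, 25, 21]
  [14] addr=0x9c blk=9 s=1: VC-HIT | VC [5, 25, 21]
  [15] addr=0x50 blk=5 s=1: VC-HIT | VC [9, 25, 21]

SEQ = [MISS, L1-HIT, L1-HIT, L1-HIT, L1-HIT, L1-HIT, L1-HIT, L1-HIT, L1-HIT, L1-HIT, MISS, MISS, MISS, MISS, VC-HIT, VC-HIT]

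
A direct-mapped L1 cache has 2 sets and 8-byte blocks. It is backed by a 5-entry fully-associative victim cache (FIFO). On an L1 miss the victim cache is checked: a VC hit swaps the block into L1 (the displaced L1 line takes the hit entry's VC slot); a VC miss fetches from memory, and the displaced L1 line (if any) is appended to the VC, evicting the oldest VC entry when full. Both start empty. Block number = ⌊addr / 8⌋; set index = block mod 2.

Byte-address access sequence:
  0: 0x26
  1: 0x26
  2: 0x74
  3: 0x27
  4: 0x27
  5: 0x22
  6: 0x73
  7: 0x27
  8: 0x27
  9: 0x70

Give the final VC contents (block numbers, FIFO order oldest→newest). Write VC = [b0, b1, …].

VC = [4]

0: 0x26 (blk 4, set 0) → MISS  vc=[]
1: 0x26 (blk 4, set 0) → L1-HIT  vc=[]
2: 0x74 (blk 14, set 0) → MISS  vc=[4]
3: 0x27 (blk 4, set 0) → VC-HIT  vc=[14]
4: 0x27 (blk 4, set 0) → L1-HIT  vc=[14]
5: 0x22 (blk 4, set 0) → L1-HIT  vc=[14]
6: 0x73 (blk 14, set 0) → VC-HIT  vc=[4]
7: 0x27 (blk 4, set 0) → VC-HIT  vc=[14]
8: 0x27 (blk 4, set 0) → L1-HIT  vc=[14]
9: 0x70 (blk 14, set 0) → VC-HIT  vc=[4]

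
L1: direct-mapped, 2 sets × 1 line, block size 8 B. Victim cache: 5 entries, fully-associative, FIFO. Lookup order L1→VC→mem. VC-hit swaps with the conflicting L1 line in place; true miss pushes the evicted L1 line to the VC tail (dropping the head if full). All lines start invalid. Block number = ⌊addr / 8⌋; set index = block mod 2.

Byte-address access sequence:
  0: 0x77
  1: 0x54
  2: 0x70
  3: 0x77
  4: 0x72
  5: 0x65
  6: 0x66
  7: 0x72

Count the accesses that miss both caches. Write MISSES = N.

MISSES = 3

#0 0x77→b14/s0 MISS; vc=[]
#1 0x54→b10/s0 MISS; vc=[14]
#2 0x70→b14/s0 VC-HIT; vc=[10]
#3 0x77→b14/s0 L1-HIT; vc=[10]
#4 0x72→b14/s0 L1-HIT; vc=[10]
#5 0x65→b12/s0 MISS; vc=[10,14]
#6 0x66→b12/s0 L1-HIT; vc=[10,14]
#7 0x72→b14/s0 VC-HIT; vc=[10,12]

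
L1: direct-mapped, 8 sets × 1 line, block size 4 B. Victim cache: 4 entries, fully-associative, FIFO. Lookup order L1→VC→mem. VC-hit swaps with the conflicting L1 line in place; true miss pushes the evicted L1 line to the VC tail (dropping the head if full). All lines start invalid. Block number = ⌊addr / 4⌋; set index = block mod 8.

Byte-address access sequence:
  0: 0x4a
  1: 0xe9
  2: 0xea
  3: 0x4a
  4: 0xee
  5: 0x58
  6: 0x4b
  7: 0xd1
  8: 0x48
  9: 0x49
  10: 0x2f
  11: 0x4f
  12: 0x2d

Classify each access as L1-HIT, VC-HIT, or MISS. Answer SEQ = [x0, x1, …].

0: 0x4a (blk 18, set 2) → MISS  vc=[]
1: 0xe9 (blk 58, set 2) → MISS  vc=[18]
2: 0xea (blk 58, set 2) → L1-HIT  vc=[18]
3: 0x4a (blk 18, set 2) → VC-HIT  vc=[58]
4: 0xee (blk 59, set 3) → MISS  vc=[58]
5: 0x58 (blk 22, set 6) → MISS  vc=[58]
6: 0x4b (blk 18, set 2) → L1-HIT  vc=[58]
7: 0xd1 (blk 52, set 4) → MISS  vc=[58]
8: 0x48 (blk 18, set 2) → L1-HIT  vc=[58]
9: 0x49 (blk 18, set 2) → L1-HIT  vc=[58]
10: 0x2f (blk 11, set 3) → MISS  vc=[58, 59]
11: 0x4f (blk 19, set 3) → MISS  vc=[58, 59, 11]
12: 0x2d (blk 11, set 3) → VC-HIT  vc=[58, 59, 19]

SEQ = [MISS, MISS, L1-HIT, VC-HIT, MISS, MISS, L1-HIT, MISS, L1-HIT, L1-HIT, MISS, MISS, VC-HIT]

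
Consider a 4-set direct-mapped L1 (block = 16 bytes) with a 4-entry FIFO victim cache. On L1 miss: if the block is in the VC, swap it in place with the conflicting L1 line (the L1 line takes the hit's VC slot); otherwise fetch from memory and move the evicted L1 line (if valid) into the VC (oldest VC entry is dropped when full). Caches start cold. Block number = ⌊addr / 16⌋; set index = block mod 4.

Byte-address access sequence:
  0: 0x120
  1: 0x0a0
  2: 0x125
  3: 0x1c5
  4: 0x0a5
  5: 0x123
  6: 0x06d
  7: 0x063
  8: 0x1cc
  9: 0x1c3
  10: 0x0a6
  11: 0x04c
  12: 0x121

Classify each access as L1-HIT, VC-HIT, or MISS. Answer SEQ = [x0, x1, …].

0: 0x120 (blk 18, set 2) → MISS  vc=[]
1: 0xa0 (blk 10, set 2) → MISS  vc=[18]
2: 0x125 (blk 18, set 2) → VC-HIT  vc=[10]
3: 0x1c5 (blk 28, set 0) → MISS  vc=[10]
4: 0xa5 (blk 10, set 2) → VC-HIT  vc=[18]
5: 0x123 (blk 18, set 2) → VC-HIT  vc=[10]
6: 0x6d (blk 6, set 2) → MISS  vc=[10, 18]
7: 0x63 (blk 6, set 2) → L1-HIT  vc=[10, 18]
8: 0x1cc (blk 28, set 0) → L1-HIT  vc=[10, 18]
9: 0x1c3 (blk 28, set 0) → L1-HIT  vc=[10, 18]
10: 0xa6 (blk 10, set 2) → VC-HIT  vc=[6, 18]
11: 0x4c (blk 4, set 0) → MISS  vc=[6, 18, 28]
12: 0x121 (blk 18, set 2) → VC-HIT  vc=[6, 10, 28]

SEQ = [MISS, MISS, VC-HIT, MISS, VC-HIT, VC-HIT, MISS, L1-HIT, L1-HIT, L1-HIT, VC-HIT, MISS, VC-HIT]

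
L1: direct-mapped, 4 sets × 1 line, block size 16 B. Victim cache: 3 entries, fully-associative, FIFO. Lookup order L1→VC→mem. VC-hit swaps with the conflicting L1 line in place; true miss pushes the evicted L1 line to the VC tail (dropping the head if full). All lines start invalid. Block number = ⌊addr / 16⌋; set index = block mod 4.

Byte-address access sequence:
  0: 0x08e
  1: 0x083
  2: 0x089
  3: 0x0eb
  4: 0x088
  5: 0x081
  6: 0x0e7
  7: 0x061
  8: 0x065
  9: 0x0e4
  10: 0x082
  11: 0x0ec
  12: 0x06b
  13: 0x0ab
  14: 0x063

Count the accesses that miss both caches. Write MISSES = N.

0: 0x8e (blk 8, set 0) → MISS  vc=[]
1: 0x83 (blk 8, set 0) → L1-HIT  vc=[]
2: 0x89 (blk 8, set 0) → L1-HIT  vc=[]
3: 0xeb (blk 14, set 2) → MISS  vc=[]
4: 0x88 (blk 8, set 0) → L1-HIT  vc=[]
5: 0x81 (blk 8, set 0) → L1-HIT  vc=[]
6: 0xe7 (blk 14, set 2) → L1-HIT  vc=[]
7: 0x61 (blk 6, set 2) → MISS  vc=[14]
8: 0x65 (blk 6, set 2) → L1-HIT  vc=[14]
9: 0xe4 (blk 14, set 2) → VC-HIT  vc=[6]
10: 0x82 (blk 8, set 0) → L1-HIT  vc=[6]
11: 0xec (blk 14, set 2) → L1-HIT  vc=[6]
12: 0x6b (blk 6, set 2) → VC-HIT  vc=[14]
13: 0xab (blk 10, set 2) → MISS  vc=[14, 6]
14: 0x63 (blk 6, set 2) → VC-HIT  vc=[14, 10]

MISSES = 4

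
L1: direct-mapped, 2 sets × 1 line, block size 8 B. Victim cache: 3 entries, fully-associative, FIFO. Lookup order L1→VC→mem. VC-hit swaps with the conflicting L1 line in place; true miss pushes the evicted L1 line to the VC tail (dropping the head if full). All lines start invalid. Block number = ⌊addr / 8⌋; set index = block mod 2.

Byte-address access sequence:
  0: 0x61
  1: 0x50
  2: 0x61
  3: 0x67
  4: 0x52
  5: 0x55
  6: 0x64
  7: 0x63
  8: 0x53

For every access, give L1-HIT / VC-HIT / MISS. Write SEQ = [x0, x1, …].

0: 0x61 (blk 12, set 0) → MISS  vc=[]
1: 0x50 (blk 10, set 0) → MISS  vc=[12]
2: 0x61 (blk 12, set 0) → VC-HIT  vc=[10]
3: 0x67 (blk 12, set 0) → L1-HIT  vc=[10]
4: 0x52 (blk 10, set 0) → VC-HIT  vc=[12]
5: 0x55 (blk 10, set 0) → L1-HIT  vc=[12]
6: 0x64 (blk 12, set 0) → VC-HIT  vc=[10]
7: 0x63 (blk 12, set 0) → L1-HIT  vc=[10]
8: 0x53 (blk 10, set 0) → VC-HIT  vc=[12]

SEQ = [MISS, MISS, VC-HIT, L1-HIT, VC-HIT, L1-HIT, VC-HIT, L1-HIT, VC-HIT]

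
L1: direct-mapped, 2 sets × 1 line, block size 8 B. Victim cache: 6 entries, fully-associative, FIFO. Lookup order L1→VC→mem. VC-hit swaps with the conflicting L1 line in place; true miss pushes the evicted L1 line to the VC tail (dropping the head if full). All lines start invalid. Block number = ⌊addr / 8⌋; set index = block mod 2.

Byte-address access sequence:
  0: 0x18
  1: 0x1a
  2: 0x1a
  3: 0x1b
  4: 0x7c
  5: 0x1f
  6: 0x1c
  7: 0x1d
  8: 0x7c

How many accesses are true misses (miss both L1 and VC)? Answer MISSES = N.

MISSES = 2

#0 0x18→b3/s1 MISS; vc=[]
#1 0x1a→b3/s1 L1-HIT; vc=[]
#2 0x1a→b3/s1 L1-HIT; vc=[]
#3 0x1b→b3/s1 L1-HIT; vc=[]
#4 0x7c→b15/s1 MISS; vc=[3]
#5 0x1f→b3/s1 VC-HIT; vc=[15]
#6 0x1c→b3/s1 L1-HIT; vc=[15]
#7 0x1d→b3/s1 L1-HIT; vc=[15]
#8 0x7c→b15/s1 VC-HIT; vc=[3]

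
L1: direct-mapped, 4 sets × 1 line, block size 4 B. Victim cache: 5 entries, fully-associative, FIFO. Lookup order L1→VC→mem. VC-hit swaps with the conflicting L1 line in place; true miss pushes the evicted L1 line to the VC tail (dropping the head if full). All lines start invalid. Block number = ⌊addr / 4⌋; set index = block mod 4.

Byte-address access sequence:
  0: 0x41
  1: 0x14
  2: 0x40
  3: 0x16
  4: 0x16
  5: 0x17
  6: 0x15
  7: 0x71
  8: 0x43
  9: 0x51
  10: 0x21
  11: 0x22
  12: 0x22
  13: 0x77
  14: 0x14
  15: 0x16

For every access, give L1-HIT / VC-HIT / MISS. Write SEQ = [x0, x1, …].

0: 0x41 (blk 16, set 0) → MISS  vc=[]
1: 0x14 (blk 5, set 1) → MISS  vc=[]
2: 0x40 (blk 16, set 0) → L1-HIT  vc=[]
3: 0x16 (blk 5, set 1) → L1-HIT  vc=[]
4: 0x16 (blk 5, set 1) → L1-HIT  vc=[]
5: 0x17 (blk 5, set 1) → L1-HIT  vc=[]
6: 0x15 (blk 5, set 1) → L1-HIT  vc=[]
7: 0x71 (blk 28, set 0) → MISS  vc=[16]
8: 0x43 (blk 16, set 0) → VC-HIT  vc=[28]
9: 0x51 (blk 20, set 0) → MISS  vc=[28, 16]
10: 0x21 (blk 8, set 0) → MISS  vc=[28, 16, 20]
11: 0x22 (blk 8, set 0) → L1-HIT  vc=[28, 16, 20]
12: 0x22 (blk 8, set 0) → L1-HIT  vc=[28, 16, 20]
13: 0x77 (blk 29, set 1) → MISS  vc=[28, 16, 20, 5]
14: 0x14 (blk 5, set 1) → VC-HIT  vc=[28, 16, 20, 29]
15: 0x16 (blk 5, set 1) → L1-HIT  vc=[28, 16, 20, 29]

SEQ = [MISS, MISS, L1-HIT, L1-HIT, L1-HIT, L1-HIT, L1-HIT, MISS, VC-HIT, MISS, MISS, L1-HIT, L1-HIT, MISS, VC-HIT, L1-HIT]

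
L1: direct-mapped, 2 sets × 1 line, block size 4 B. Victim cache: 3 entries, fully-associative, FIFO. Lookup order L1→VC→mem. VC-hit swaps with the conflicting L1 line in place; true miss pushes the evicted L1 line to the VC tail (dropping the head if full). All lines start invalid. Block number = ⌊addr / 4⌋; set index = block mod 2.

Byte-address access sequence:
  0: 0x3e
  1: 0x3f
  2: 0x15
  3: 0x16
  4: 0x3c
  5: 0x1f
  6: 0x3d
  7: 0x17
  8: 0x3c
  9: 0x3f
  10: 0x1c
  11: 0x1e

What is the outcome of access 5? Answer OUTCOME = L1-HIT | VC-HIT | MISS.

OUTCOME = MISS

  [0] addr=0x3e blk=15 s=1: MISS | VC []
  [1] addr=0x3f blk=15 s=1: L1-HIT | VC []
  [2] addr=0x15 blk=5 s=1: MISS | VC [15]
  [3] addr=0x16 blk=5 s=1: L1-HIT | VC [15]
  [4] addr=0x3c blk=15 s=1: VC-HIT | VC [5]
  [5] addr=0x1f blk=7 s=1: MISS | VC [5, 15]
  [6] addr=0x3d blk=15 s=1: VC-HIT | VC [5, 7]
  [7] addr=0x17 blk=5 s=1: VC-HIT | VC [15, 7]
  [8] addr=0x3c blk=15 s=1: VC-HIT | VC [5, 7]
  [9] addr=0x3f blk=15 s=1: L1-HIT | VC [5, 7]
  [10] addr=0x1c blk=7 s=1: VC-HIT | VC [5, 15]
  [11] addr=0x1e blk=7 s=1: L1-HIT | VC [5, 15]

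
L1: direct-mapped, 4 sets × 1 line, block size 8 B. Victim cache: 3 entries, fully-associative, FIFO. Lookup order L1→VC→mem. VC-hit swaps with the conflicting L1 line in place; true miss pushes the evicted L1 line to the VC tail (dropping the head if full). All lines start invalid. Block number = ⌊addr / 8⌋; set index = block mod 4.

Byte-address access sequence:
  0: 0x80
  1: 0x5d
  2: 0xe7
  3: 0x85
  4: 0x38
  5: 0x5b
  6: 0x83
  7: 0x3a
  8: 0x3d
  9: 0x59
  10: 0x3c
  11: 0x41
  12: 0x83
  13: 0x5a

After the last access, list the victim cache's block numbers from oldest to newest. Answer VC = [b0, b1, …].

0: 0x80 (blk 16, set 0) → MISS  vc=[]
1: 0x5d (blk 11, set 3) → MISS  vc=[]
2: 0xe7 (blk 28, set 0) → MISS  vc=[16]
3: 0x85 (blk 16, set 0) → VC-HIT  vc=[28]
4: 0x38 (blk 7, set 3) → MISS  vc=[28, 11]
5: 0x5b (blk 11, set 3) → VC-HIT  vc=[28, 7]
6: 0x83 (blk 16, set 0) → L1-HIT  vc=[28, 7]
7: 0x3a (blk 7, set 3) → VC-HIT  vc=[28, 11]
8: 0x3d (blk 7, set 3) → L1-HIT  vc=[28, 11]
9: 0x59 (blk 11, set 3) → VC-HIT  vc=[28, 7]
10: 0x3c (blk 7, set 3) → VC-HIT  vc=[28, 11]
11: 0x41 (blk 8, set 0) → MISS  vc=[28, 11, 16]
12: 0x83 (blk 16, set 0) → VC-HIT  vc=[28, 11, 8]
13: 0x5a (blk 11, set 3) → VC-HIT  vc=[28, 7, 8]

VC = [28, 7, 8]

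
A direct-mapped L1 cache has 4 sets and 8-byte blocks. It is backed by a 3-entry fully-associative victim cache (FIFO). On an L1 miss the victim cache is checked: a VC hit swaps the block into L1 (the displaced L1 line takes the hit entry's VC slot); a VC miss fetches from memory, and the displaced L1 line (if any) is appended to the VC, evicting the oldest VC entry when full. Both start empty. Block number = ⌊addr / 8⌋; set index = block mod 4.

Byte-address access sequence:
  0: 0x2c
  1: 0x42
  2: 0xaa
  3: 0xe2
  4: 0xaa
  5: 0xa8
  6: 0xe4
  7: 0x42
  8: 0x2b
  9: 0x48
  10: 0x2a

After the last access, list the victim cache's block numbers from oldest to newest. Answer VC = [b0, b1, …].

#0 0x2c→b5/s1 MISS; vc=[]
#1 0x42→b8/s0 MISS; vc=[]
#2 0xaa→b21/s1 MISS; vc=[5]
#3 0xe2→b28/s0 MISS; vc=[5,8]
#4 0xaa→b21/s1 L1-HIT; vc=[5,8]
#5 0xa8→b21/s1 L1-HIT; vc=[5,8]
#6 0xe4→b28/s0 L1-HIT; vc=[5,8]
#7 0x42→b8/s0 VC-HIT; vc=[5,28]
#8 0x2b→b5/s1 VC-HIT; vc=[21,28]
#9 0x48→b9/s1 MISS; vc=[21,28,5]
#10 0x2a→b5/s1 VC-HIT; vc=[21,28,9]

VC = [21, 28, 9]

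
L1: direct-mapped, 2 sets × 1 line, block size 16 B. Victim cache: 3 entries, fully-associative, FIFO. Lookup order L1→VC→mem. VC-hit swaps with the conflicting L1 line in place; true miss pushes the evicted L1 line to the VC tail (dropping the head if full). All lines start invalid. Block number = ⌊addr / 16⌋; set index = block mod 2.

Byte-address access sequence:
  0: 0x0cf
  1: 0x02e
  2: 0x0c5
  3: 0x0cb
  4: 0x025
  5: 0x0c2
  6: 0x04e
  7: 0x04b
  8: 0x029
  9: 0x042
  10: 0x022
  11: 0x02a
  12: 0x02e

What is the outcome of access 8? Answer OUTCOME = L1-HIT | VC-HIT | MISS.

OUTCOME = VC-HIT

0: 0xcf (blk 12, set 0) → MISS  vc=[]
1: 0x2e (blk 2, set 0) → MISS  vc=[12]
2: 0xc5 (blk 12, set 0) → VC-HIT  vc=[2]
3: 0xcb (blk 12, set 0) → L1-HIT  vc=[2]
4: 0x25 (blk 2, set 0) → VC-HIT  vc=[12]
5: 0xc2 (blk 12, set 0) → VC-HIT  vc=[2]
6: 0x4e (blk 4, set 0) → MISS  vc=[2, 12]
7: 0x4b (blk 4, set 0) → L1-HIT  vc=[2, 12]
8: 0x29 (blk 2, set 0) → VC-HIT  vc=[4, 12]
9: 0x42 (blk 4, set 0) → VC-HIT  vc=[2, 12]
10: 0x22 (blk 2, set 0) → VC-HIT  vc=[4, 12]
11: 0x2a (blk 2, set 0) → L1-HIT  vc=[4, 12]
12: 0x2e (blk 2, set 0) → L1-HIT  vc=[4, 12]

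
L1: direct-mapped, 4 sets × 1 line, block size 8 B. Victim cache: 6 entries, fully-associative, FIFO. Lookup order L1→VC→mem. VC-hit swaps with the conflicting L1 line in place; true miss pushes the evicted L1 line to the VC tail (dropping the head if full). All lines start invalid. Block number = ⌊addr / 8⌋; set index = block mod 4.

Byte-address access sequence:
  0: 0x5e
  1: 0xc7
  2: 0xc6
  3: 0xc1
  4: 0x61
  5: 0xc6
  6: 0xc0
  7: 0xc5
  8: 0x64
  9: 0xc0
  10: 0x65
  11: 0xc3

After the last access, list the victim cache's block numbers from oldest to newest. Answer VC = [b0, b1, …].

VC = [12]

0: 0x5e (blk 11, set 3) → MISS  vc=[]
1: 0xc7 (blk 24, set 0) → MISS  vc=[]
2: 0xc6 (blk 24, set 0) → L1-HIT  vc=[]
3: 0xc1 (blk 24, set 0) → L1-HIT  vc=[]
4: 0x61 (blk 12, set 0) → MISS  vc=[24]
5: 0xc6 (blk 24, set 0) → VC-HIT  vc=[12]
6: 0xc0 (blk 24, set 0) → L1-HIT  vc=[12]
7: 0xc5 (blk 24, set 0) → L1-HIT  vc=[12]
8: 0x64 (blk 12, set 0) → VC-HIT  vc=[24]
9: 0xc0 (blk 24, set 0) → VC-HIT  vc=[12]
10: 0x65 (blk 12, set 0) → VC-HIT  vc=[24]
11: 0xc3 (blk 24, set 0) → VC-HIT  vc=[12]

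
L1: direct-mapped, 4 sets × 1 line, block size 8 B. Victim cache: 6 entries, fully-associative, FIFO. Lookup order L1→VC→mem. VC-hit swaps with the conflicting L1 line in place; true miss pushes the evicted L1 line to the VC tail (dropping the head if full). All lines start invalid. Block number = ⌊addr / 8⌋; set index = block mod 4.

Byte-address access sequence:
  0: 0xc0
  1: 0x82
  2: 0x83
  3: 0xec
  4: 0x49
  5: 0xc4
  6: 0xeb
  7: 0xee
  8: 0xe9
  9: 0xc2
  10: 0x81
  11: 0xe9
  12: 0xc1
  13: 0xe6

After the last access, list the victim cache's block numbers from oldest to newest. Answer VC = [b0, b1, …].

VC = [16, 9, 24]

  [0] addr=0xc0 blk=24 s=0: MISS | VC []
  [1] addr=0x82 blk=16 s=0: MISS | VC [24]
  [2] addr=0x83 blk=16 s=0: L1-HIT | VC [24]
  [3] addr=0xec blk=29 s=1: MISS | VC [24]
  [4] addr=0x49 blk=9 s=1: MISS | VC [24, 29]
  [5] addr=0xc4 blk=24 s=0: VC-HIT | VC [16, 29]
  [6] addr=0xeb blk=29 s=1: VC-HIT | VC [16, 9]
  [7] addr=0xee blk=29 s=1: L1-HIT | VC [16, 9]
  [8] addr=0xe9 blk=29 s=1: L1-HIT | VC [16, 9]
  [9] addr=0xc2 blk=24 s=0: L1-HIT | VC [16, 9]
  [10] addr=0x81 blk=16 s=0: VC-HIT | VC [24, 9]
  [11] addr=0xe9 blk=29 s=1: L1-HIT | VC [24, 9]
  [12] addr=0xc1 blk=24 s=0: VC-HIT | VC [16, 9]
  [13] addr=0xe6 blk=28 s=0: MISS | VC [16, 9, 24]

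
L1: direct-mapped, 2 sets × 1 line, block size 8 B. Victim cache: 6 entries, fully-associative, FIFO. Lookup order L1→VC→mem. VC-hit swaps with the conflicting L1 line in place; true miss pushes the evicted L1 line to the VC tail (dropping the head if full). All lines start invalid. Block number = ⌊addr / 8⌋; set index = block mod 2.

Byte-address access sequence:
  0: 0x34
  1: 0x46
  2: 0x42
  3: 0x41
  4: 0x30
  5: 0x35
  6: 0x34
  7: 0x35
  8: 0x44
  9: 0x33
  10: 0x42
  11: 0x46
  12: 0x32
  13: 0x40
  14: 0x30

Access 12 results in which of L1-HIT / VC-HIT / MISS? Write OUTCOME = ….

OUTCOME = VC-HIT

  [0] addr=0x34 blk=6 s=0: MISS | VC []
  [1] addr=0x46 blk=8 s=0: MISS | VC [6]
  [2] addr=0x42 blk=8 s=0: L1-HIT | VC [6]
  [3] addr=0x41 blk=8 s=0: L1-HIT | VC [6]
  [4] addr=0x30 blk=6 s=0: VC-HIT | VC [8]
  [5] addr=0x35 blk=6 s=0: L1-HIT | VC [8]
  [6] addr=0x34 blk=6 s=0: L1-HIT | VC [8]
  [7] addr=0x35 blk=6 s=0: L1-HIT | VC [8]
  [8] addr=0x44 blk=8 s=0: VC-HIT | VC [6]
  [9] addr=0x33 blk=6 s=0: VC-HIT | VC [8]
  [10] addr=0x42 blk=8 s=0: VC-HIT | VC [6]
  [11] addr=0x46 blk=8 s=0: L1-HIT | VC [6]
  [12] addr=0x32 blk=6 s=0: VC-HIT | VC [8]
  [13] addr=0x40 blk=8 s=0: VC-HIT | VC [6]
  [14] addr=0x30 blk=6 s=0: VC-HIT | VC [8]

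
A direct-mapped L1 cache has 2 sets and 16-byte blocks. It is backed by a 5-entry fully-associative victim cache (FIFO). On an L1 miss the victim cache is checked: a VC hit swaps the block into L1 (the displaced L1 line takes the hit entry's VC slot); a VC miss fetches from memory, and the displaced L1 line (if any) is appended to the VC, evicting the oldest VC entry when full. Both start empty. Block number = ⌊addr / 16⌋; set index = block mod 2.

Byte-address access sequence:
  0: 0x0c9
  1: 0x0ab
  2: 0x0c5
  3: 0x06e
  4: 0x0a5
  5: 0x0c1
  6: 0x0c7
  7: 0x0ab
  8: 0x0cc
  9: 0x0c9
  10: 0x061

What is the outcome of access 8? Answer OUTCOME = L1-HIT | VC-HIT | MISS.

OUTCOME = VC-HIT

0: 0xc9 (blk 12, set 0) → MISS  vc=[]
1: 0xab (blk 10, set 0) → MISS  vc=[12]
2: 0xc5 (blk 12, set 0) → VC-HIT  vc=[10]
3: 0x6e (blk 6, set 0) → MISS  vc=[10, 12]
4: 0xa5 (blk 10, set 0) → VC-HIT  vc=[6, 12]
5: 0xc1 (blk 12, set 0) → VC-HIT  vc=[6, 10]
6: 0xc7 (blk 12, set 0) → L1-HIT  vc=[6, 10]
7: 0xab (blk 10, set 0) → VC-HIT  vc=[6, 12]
8: 0xcc (blk 12, set 0) → VC-HIT  vc=[6, 10]
9: 0xc9 (blk 12, set 0) → L1-HIT  vc=[6, 10]
10: 0x61 (blk 6, set 0) → VC-HIT  vc=[12, 10]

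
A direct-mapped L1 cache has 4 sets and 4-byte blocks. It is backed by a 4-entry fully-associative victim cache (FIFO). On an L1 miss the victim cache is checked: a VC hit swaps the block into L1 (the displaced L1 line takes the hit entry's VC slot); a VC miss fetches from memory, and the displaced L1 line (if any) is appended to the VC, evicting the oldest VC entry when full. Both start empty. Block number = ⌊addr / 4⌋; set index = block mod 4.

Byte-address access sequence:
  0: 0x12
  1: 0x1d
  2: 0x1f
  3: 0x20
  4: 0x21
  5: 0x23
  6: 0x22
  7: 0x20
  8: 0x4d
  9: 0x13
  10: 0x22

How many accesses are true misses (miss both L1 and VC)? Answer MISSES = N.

MISSES = 4

  [0] addr=0x12 blk=4 s=0: MISS | VC []
  [1] addr=0x1d blk=7 s=3: MISS | VC []
  [2] addr=0x1f blk=7 s=3: L1-HIT | VC []
  [3] addr=0x20 blk=8 s=0: MISS | VC [4]
  [4] addr=0x21 blk=8 s=0: L1-HIT | VC [4]
  [5] addr=0x23 blk=8 s=0: L1-HIT | VC [4]
  [6] addr=0x22 blk=8 s=0: L1-HIT | VC [4]
  [7] addr=0x20 blk=8 s=0: L1-HIT | VC [4]
  [8] addr=0x4d blk=19 s=3: MISS | VC [4, 7]
  [9] addr=0x13 blk=4 s=0: VC-HIT | VC [8, 7]
  [10] addr=0x22 blk=8 s=0: VC-HIT | VC [4, 7]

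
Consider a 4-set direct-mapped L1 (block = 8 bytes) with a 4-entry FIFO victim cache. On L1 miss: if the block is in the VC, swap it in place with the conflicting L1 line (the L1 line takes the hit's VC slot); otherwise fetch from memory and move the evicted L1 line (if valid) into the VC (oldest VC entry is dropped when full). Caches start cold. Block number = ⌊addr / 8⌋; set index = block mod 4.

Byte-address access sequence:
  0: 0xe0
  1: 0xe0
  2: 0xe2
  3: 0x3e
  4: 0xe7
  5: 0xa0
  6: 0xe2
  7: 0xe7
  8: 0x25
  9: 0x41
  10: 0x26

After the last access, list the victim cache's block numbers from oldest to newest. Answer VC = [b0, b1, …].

VC = [20, 28, 8]

#0 0xe0→b28/s0 MISS; vc=[]
#1 0xe0→b28/s0 L1-HIT; vc=[]
#2 0xe2→b28/s0 L1-HIT; vc=[]
#3 0x3e→b7/s3 MISS; vc=[]
#4 0xe7→b28/s0 L1-HIT; vc=[]
#5 0xa0→b20/s0 MISS; vc=[28]
#6 0xe2→b28/s0 VC-HIT; vc=[20]
#7 0xe7→b28/s0 L1-HIT; vc=[20]
#8 0x25→b4/s0 MISS; vc=[20,28]
#9 0x41→b8/s0 MISS; vc=[20,28,4]
#10 0x26→b4/s0 VC-HIT; vc=[20,28,8]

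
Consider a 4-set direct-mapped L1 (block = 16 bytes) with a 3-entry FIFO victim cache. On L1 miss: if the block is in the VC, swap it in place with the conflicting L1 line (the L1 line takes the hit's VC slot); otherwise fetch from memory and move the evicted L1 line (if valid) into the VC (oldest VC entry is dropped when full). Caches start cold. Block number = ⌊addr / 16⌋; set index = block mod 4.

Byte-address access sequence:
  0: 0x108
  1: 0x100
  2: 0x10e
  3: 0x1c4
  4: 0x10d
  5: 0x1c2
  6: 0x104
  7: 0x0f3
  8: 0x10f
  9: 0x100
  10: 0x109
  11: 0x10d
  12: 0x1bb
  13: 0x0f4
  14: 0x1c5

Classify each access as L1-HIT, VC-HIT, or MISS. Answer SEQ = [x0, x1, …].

#0 0x108→b16/s0 MISS; vc=[]
#1 0x100→b16/s0 L1-HIT; vc=[]
#2 0x10e→b16/s0 L1-HIT; vc=[]
#3 0x1c4→b28/s0 MISS; vc=[16]
#4 0x10d→b16/s0 VC-HIT; vc=[28]
#5 0x1c2→b28/s0 VC-HIT; vc=[16]
#6 0x104→b16/s0 VC-HIT; vc=[28]
#7 0xf3→b15/s3 MISS; vc=[28]
#8 0x10f→b16/s0 L1-HIT; vc=[28]
#9 0x100→b16/s0 L1-HIT; vc=[28]
#10 0x109→b16/s0 L1-HIT; vc=[28]
#11 0x10d→b16/s0 L1-HIT; vc=[28]
#12 0x1bb→b27/s3 MISS; vc=[28,15]
#13 0xf4→b15/s3 VC-HIT; vc=[28,27]
#14 0x1c5→b28/s0 VC-HIT; vc=[16,27]

SEQ = [MISS, L1-HIT, L1-HIT, MISS, VC-HIT, VC-HIT, VC-HIT, MISS, L1-HIT, L1-HIT, L1-HIT, L1-HIT, MISS, VC-HIT, VC-HIT]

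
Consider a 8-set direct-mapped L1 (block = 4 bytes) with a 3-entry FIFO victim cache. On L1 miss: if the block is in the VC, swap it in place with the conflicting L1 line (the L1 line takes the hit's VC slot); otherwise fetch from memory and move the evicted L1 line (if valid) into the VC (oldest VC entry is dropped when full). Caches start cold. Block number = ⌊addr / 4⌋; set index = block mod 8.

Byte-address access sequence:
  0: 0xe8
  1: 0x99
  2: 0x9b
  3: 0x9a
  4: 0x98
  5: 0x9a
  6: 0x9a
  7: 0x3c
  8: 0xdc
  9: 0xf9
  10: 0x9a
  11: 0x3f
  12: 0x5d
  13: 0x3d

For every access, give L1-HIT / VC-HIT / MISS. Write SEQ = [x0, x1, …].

0: 0xe8 (blk 58, set 2) → MISS  vc=[]
1: 0x99 (blk 38, set 6) → MISS  vc=[]
2: 0x9b (blk 38, set 6) → L1-HIT  vc=[]
3: 0x9a (blk 38, set 6) → L1-HIT  vc=[]
4: 0x98 (blk 38, set 6) → L1-HIT  vc=[]
5: 0x9a (blk 38, set 6) → L1-HIT  vc=[]
6: 0x9a (blk 38, set 6) → L1-HIT  vc=[]
7: 0x3c (blk 15, set 7) → MISS  vc=[]
8: 0xdc (blk 55, set 7) → MISS  vc=[15]
9: 0xf9 (blk 62, set 6) → MISS  vc=[15, 38]
10: 0x9a (blk 38, set 6) → VC-HIT  vc=[15, 62]
11: 0x3f (blk 15, set 7) → VC-HIT  vc=[55, 62]
12: 0x5d (blk 23, set 7) → MISS  vc=[55, 62, 15]
13: 0x3d (blk 15, set 7) → VC-HIT  vc=[55, 62, 23]

SEQ = [MISS, MISS, L1-HIT, L1-HIT, L1-HIT, L1-HIT, L1-HIT, MISS, MISS, MISS, VC-HIT, VC-HIT, MISS, VC-HIT]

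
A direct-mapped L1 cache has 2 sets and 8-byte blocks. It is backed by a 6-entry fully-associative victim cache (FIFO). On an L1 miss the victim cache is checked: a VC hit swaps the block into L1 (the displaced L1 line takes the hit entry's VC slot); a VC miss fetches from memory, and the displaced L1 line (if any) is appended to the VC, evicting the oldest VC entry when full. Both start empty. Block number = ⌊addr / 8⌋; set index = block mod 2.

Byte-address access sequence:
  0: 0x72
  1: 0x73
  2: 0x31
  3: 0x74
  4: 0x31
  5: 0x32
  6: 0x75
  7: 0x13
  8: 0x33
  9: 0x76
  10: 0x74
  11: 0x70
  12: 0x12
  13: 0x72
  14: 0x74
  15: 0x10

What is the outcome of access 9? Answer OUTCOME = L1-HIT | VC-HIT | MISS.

0: 0x72 (blk 14, set 0) → MISS  vc=[]
1: 0x73 (blk 14, set 0) → L1-HIT  vc=[]
2: 0x31 (blk 6, set 0) → MISS  vc=[14]
3: 0x74 (blk 14, set 0) → VC-HIT  vc=[6]
4: 0x31 (blk 6, set 0) → VC-HIT  vc=[14]
5: 0x32 (blk 6, set 0) → L1-HIT  vc=[14]
6: 0x75 (blk 14, set 0) → VC-HIT  vc=[6]
7: 0x13 (blk 2, set 0) → MISS  vc=[6, 14]
8: 0x33 (blk 6, set 0) → VC-HIT  vc=[2, 14]
9: 0x76 (blk 14, set 0) → VC-HIT  vc=[2, 6]
10: 0x74 (blk 14, set 0) → L1-HIT  vc=[2, 6]
11: 0x70 (blk 14, set 0) → L1-HIT  vc=[2, 6]
12: 0x12 (blk 2, set 0) → VC-HIT  vc=[14, 6]
13: 0x72 (blk 14, set 0) → VC-HIT  vc=[2, 6]
14: 0x74 (blk 14, set 0) → L1-HIT  vc=[2, 6]
15: 0x10 (blk 2, set 0) → VC-HIT  vc=[14, 6]

OUTCOME = VC-HIT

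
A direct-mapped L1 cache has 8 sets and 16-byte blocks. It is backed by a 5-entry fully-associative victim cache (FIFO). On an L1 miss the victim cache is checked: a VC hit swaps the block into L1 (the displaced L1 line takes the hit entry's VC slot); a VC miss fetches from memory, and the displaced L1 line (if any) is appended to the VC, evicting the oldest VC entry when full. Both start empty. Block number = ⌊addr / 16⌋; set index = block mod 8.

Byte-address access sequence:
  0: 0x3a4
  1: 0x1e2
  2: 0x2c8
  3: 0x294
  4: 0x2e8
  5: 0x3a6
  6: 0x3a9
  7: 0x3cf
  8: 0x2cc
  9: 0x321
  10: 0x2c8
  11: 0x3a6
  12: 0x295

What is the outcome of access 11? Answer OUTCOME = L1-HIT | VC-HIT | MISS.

OUTCOME = VC-HIT

0: 0x3a4 (blk 58, set 2) → MISS  vc=[]
1: 0x1e2 (blk 30, set 6) → MISS  vc=[]
2: 0x2c8 (blk 44, set 4) → MISS  vc=[]
3: 0x294 (blk 41, set 1) → MISS  vc=[]
4: 0x2e8 (blk 46, set 6) → MISS  vc=[30]
5: 0x3a6 (blk 58, set 2) → L1-HIT  vc=[30]
6: 0x3a9 (blk 58, set 2) → L1-HIT  vc=[30]
7: 0x3cf (blk 60, set 4) → MISS  vc=[30, 44]
8: 0x2cc (blk 44, set 4) → VC-HIT  vc=[30, 60]
9: 0x321 (blk 50, set 2) → MISS  vc=[30, 60, 58]
10: 0x2c8 (blk 44, set 4) → L1-HIT  vc=[30, 60, 58]
11: 0x3a6 (blk 58, set 2) → VC-HIT  vc=[30, 60, 50]
12: 0x295 (blk 41, set 1) → L1-HIT  vc=[30, 60, 50]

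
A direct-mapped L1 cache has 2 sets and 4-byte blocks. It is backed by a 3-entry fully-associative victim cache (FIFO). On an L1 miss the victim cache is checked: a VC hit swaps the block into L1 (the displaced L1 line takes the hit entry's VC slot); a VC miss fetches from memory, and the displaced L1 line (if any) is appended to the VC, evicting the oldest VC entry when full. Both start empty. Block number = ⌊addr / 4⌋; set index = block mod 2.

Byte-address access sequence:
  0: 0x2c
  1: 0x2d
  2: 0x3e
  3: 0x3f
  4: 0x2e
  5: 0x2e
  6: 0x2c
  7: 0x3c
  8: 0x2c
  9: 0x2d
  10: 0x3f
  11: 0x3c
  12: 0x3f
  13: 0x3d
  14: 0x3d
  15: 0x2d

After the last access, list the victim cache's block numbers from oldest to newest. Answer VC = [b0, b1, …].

VC = [15]

0: 0x2c (blk 11, set 1) → MISS  vc=[]
1: 0x2d (blk 11, set 1) → L1-HIT  vc=[]
2: 0x3e (blk 15, set 1) → MISS  vc=[11]
3: 0x3f (blk 15, set 1) → L1-HIT  vc=[11]
4: 0x2e (blk 11, set 1) → VC-HIT  vc=[15]
5: 0x2e (blk 11, set 1) → L1-HIT  vc=[15]
6: 0x2c (blk 11, set 1) → L1-HIT  vc=[15]
7: 0x3c (blk 15, set 1) → VC-HIT  vc=[11]
8: 0x2c (blk 11, set 1) → VC-HIT  vc=[15]
9: 0x2d (blk 11, set 1) → L1-HIT  vc=[15]
10: 0x3f (blk 15, set 1) → VC-HIT  vc=[11]
11: 0x3c (blk 15, set 1) → L1-HIT  vc=[11]
12: 0x3f (blk 15, set 1) → L1-HIT  vc=[11]
13: 0x3d (blk 15, set 1) → L1-HIT  vc=[11]
14: 0x3d (blk 15, set 1) → L1-HIT  vc=[11]
15: 0x2d (blk 11, set 1) → VC-HIT  vc=[15]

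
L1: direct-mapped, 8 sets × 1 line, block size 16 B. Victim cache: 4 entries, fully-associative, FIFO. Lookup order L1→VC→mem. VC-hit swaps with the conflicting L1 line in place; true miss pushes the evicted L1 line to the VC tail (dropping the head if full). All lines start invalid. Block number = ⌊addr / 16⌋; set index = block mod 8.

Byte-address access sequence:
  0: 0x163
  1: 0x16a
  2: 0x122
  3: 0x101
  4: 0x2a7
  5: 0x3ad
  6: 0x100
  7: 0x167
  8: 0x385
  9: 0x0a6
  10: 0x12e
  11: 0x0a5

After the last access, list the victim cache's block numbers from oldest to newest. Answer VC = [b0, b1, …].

0: 0x163 (blk 22, set 6) → MISS  vc=[]
1: 0x16a (blk 22, set 6) → L1-HIT  vc=[]
2: 0x122 (blk 18, set 2) → MISS  vc=[]
3: 0x101 (blk 16, set 0) → MISS  vc=[]
4: 0x2a7 (blk 42, set 2) → MISS  vc=[18]
5: 0x3ad (blk 58, set 2) → MISS  vc=[18, 42]
6: 0x100 (blk 16, set 0) → L1-HIT  vc=[18, 42]
7: 0x167 (blk 22, set 6) → L1-HIT  vc=[18, 42]
8: 0x385 (blk 56, set 0) → MISS  vc=[18, 42, 16]
9: 0xa6 (blk 10, set 2) → MISS  vc=[18, 42, 16, 58]
10: 0x12e (blk 18, set 2) → VC-HIT  vc=[10, 42, 16, 58]
11: 0xa5 (blk 10, set 2) → VC-HIT  vc=[18, 42, 16, 58]

VC = [18, 42, 16, 58]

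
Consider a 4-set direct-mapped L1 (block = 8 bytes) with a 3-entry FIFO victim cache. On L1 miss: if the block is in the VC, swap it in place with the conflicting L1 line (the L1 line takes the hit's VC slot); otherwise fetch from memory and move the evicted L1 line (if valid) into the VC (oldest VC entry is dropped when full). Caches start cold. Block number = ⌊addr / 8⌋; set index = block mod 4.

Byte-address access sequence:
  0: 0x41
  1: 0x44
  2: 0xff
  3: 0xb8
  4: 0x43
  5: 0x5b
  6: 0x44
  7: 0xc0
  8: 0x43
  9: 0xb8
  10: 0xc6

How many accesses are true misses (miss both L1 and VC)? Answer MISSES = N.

  [0] addr=0x41 blk=8 s=0: MISS | VC []
  [1] addr=0x44 blk=8 s=0: L1-HIT | VC []
  [2] addr=0xff blk=31 s=3: MISS | VC []
  [3] addr=0xb8 blk=23 s=3: MISS | VC [31]
  [4] addr=0x43 blk=8 s=0: L1-HIT | VC [31]
  [5] addr=0x5b blk=11 s=3: MISS | VC [31, 23]
  [6] addr=0x44 blk=8 s=0: L1-HIT | VC [31, 23]
  [7] addr=0xc0 blk=24 s=0: MISS | VC [31, 23, 8]
  [8] addr=0x43 blk=8 s=0: VC-HIT | VC [31, 23, 24]
  [9] addr=0xb8 blk=23 s=3: VC-HIT | VC [31, 11, 24]
  [10] addr=0xc6 blk=24 s=0: VC-HIT | VC [31, 11, 8]

MISSES = 5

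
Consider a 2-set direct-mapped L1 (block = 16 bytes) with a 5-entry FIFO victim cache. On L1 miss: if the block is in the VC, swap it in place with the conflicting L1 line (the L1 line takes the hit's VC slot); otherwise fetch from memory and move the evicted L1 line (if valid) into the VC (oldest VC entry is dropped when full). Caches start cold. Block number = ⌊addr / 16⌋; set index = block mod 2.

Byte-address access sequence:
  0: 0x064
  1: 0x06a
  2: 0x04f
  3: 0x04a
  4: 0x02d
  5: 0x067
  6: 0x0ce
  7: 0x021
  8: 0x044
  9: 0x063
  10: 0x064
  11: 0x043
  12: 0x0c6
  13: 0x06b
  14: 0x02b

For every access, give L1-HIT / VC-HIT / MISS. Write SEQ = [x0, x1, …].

0: 0x64 (blk 6, set 0) → MISS  vc=[]
1: 0x6a (blk 6, set 0) → L1-HIT  vc=[]
2: 0x4f (blk 4, set 0) → MISS  vc=[6]
3: 0x4a (blk 4, set 0) → L1-HIT  vc=[6]
4: 0x2d (blk 2, set 0) → MISS  vc=[6, 4]
5: 0x67 (blk 6, set 0) → VC-HIT  vc=[2, 4]
6: 0xce (blk 12, set 0) → MISS  vc=[2, 4, 6]
7: 0x21 (blk 2, set 0) → VC-HIT  vc=[12, 4, 6]
8: 0x44 (blk 4, set 0) → VC-HIT  vc=[12, 2, 6]
9: 0x63 (blk 6, set 0) → VC-HIT  vc=[12, 2, 4]
10: 0x64 (blk 6, set 0) → L1-HIT  vc=[12, 2, 4]
11: 0x43 (blk 4, set 0) → VC-HIT  vc=[12, 2, 6]
12: 0xc6 (blk 12, set 0) → VC-HIT  vc=[4, 2, 6]
13: 0x6b (blk 6, set 0) → VC-HIT  vc=[4, 2, 12]
14: 0x2b (blk 2, set 0) → VC-HIT  vc=[4, 6, 12]

SEQ = [MISS, L1-HIT, MISS, L1-HIT, MISS, VC-HIT, MISS, VC-HIT, VC-HIT, VC-HIT, L1-HIT, VC-HIT, VC-HIT, VC-HIT, VC-HIT]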